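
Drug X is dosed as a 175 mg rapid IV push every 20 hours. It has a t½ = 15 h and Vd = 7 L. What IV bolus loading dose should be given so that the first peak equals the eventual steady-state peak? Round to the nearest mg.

290 mg

f = (1/2)^(20/15) ≈ 0.396850; accumulation ratio R = 1/(1−f) ≈ 1.65796.
Loading dose to hit Cmax,ss on first dose: D_load = D_maint·R ≈ 175 × 1.65796 ≈ 290.14 mg.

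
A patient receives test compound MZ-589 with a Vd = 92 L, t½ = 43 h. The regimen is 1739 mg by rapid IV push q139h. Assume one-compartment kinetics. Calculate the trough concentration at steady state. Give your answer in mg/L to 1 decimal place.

τ/t½ = 139/43 ≈ 3.2326, so fraction remaining f = (1/2)^(139/43) ≈ 0.1064.
Accumulation ratio R = 1/(1 − f) ≈ 1/0.8936 ≈ 1.1191.
Each bolus raises the concentration by D/Vd = 1739/92 ≈ 18.902 mg/L.
Steady-state peak Cmax,ss = C₀·R ≈ 18.902 × 1.1191 ≈ 21.153 mg/L.
Steady-state trough Cmin,ss = Cmax,ss·f ≈ 21.153 × 0.1064 ≈ 2.251 mg/L.

2.3 mg/L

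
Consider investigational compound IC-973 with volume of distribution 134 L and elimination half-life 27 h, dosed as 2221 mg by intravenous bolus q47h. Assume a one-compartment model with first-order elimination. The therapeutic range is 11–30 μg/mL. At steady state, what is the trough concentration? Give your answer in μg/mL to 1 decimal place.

k = ln2/t½ = ln2/27 ≈ 0.025672 h⁻¹; fraction remaining f = e^(−kτ) = e^(−0.025672×47) ≈ 0.2992.
Accumulation ratio R = 1/(1 − f) ≈ 1/0.7008 ≈ 1.4269.
Each bolus raises the concentration by D/Vd = 2221/134 ≈ 16.575 μg/mL.
Steady-state peak Cmax,ss = C₀·R ≈ 16.575 × 1.4269 ≈ 23.651 μg/mL.
One interval later, Cmin,ss = Cmax,ss·e^(−kτ) ≈ 23.651 × 0.2992 ≈ 7.076 μg/mL.
Trough 7.1 μg/mL vs MEC 11 μg/mL: subtherapeutic.

7.1 μg/mL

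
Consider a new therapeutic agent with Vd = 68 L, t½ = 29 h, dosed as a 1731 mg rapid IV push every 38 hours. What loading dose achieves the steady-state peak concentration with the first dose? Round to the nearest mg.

2901 mg

f = (1/2)^(38/29) ≈ 0.403224; accumulation ratio R = 1/(1−f) ≈ 1.67567.
Loading dose to hit Cmax,ss on first dose: D_load = D_maint·R ≈ 1731 × 1.67567 ≈ 2900.58 mg.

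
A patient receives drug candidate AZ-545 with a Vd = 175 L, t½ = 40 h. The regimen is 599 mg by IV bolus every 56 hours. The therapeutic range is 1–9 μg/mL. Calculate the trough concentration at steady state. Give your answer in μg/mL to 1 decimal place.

2.1 μg/mL

k = ln2/t½ = ln2/40 ≈ 0.017329 h⁻¹; fraction remaining f = e^(−kτ) = e^(−0.017329×56) ≈ 0.3789.
At steady state, accumulation factor R = 1/(1 − e^(−kτ)) ≈ 1.6100.
Single-dose peak C₀ = D/Vd = 599/175 ≈ 3.423 μg/mL.
Steady-state peak Cmax,ss = C₀·R ≈ 3.423 × 1.6100 ≈ 5.511 μg/mL.
One interval later, Cmin,ss = Cmax,ss·e^(−kτ) ≈ 5.511 × 0.3789 ≈ 2.088 μg/mL.
Trough 2.1 μg/mL vs MEC 1 μg/mL: adequate.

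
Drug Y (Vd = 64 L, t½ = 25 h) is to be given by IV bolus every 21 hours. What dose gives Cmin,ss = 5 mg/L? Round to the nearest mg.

253 mg

τ/t½ = 21/25 ≈ 0.84, so f = (1/2)^(21/25) ≈ 0.558644.
Cmin,ss = (D/Vd)·f/(1−f), so D = Cmin,ss·Vd·(1−f)/f.
D = 5 × 64 × (1−f)/f ≈ 5 × 64 × 0.79005 ≈ 252.82 mg.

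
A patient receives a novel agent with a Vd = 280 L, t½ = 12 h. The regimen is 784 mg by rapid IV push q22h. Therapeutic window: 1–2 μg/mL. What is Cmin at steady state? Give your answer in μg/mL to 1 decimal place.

1.1 μg/mL

k = ln2/t½ = ln2/12 ≈ 0.057762 h⁻¹; fraction remaining f = e^(−kτ) = e^(−0.057762×22) ≈ 0.2806.
At steady state, accumulation factor R = 1/(1 − e^(−kτ)) ≈ 1.3900.
Each bolus raises the concentration by D/Vd = 784/280 ≈ 2.800 μg/mL.
Cmax,ss = C₀/(1 − f) ≈ 2.800/0.7194 ≈ 3.892 μg/mL.
Steady-state trough Cmin,ss = Cmax,ss·f ≈ 3.892 × 0.2806 ≈ 1.092 μg/mL.
Trough 1.1 μg/mL vs MEC 1 μg/mL: adequate.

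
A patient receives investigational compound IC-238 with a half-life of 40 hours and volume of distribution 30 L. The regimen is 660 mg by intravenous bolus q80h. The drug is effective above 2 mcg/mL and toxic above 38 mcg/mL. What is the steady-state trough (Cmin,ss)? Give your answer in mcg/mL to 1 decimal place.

7.3 mcg/mL

τ = 80 h = 2 half-lives, so f = (1/2)^2 = 0.25.
Accumulation ratio R = 1/(1 − f) = 1/0.75 = 4/3.
Single-dose peak C₀ = D/Vd = 660/30 = 22 mcg/mL.
Steady-state peak Cmax,ss = C₀·R = 22 × 4/3 ≈ 29.333 mcg/mL.
Steady-state trough Cmin,ss = Cmax,ss·f ≈ 29.333 × 0.25 ≈ 7.333 mcg/mL.
Trough 7.3 mcg/mL vs MEC 2 mcg/mL: adequate.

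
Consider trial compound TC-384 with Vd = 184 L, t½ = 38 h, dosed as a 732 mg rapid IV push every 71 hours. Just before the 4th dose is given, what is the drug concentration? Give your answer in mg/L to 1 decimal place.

1.5 mg/L

f = (1/2)^(τ/t½) = (1/2)^(71/38) ≈ 0.2739.
C₀ = D/Vd = 732/184 ≈ 3.978 mg/L.
Before the 4th dose, 3 doses have been given. Superposition: Cmin = C₀·(f + f² + … + f^3).
≈ 3.978 × (0.2739 + 0.0750 + 0.0205) ≈ 3.978 × 0.3694 ≈ 1.469 mg/L.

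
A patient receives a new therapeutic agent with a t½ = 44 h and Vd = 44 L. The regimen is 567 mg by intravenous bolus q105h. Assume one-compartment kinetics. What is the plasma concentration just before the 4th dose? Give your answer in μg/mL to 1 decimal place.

3.0 μg/mL

f = (1/2)^(τ/t½) = (1/2)^(105/44) ≈ 0.1913.
C₀ = D/Vd = 567/44 ≈ 12.886 μg/mL.
Before the 4th dose, 3 doses have been given. Superposition: Cmin = C₀·(f + f² + … + f^3).
≈ 12.886 × (0.1913 + 0.0366 + 0.0070) ≈ 12.886 × 0.2349 ≈ 3.027 μg/mL.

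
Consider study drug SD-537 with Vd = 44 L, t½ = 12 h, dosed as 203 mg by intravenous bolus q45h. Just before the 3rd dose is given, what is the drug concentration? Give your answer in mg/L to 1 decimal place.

0.4 mg/L

f = (1/2)^(τ/t½) = (1/2)^(45/12) ≈ 0.0743.
C₀ = D/Vd = 203/44 ≈ 4.614 mg/L.
Before the 3rd dose, 2 doses have been given. Superposition: Cmin = C₀·(f + f²).
≈ 4.614 × (0.0743 + 0.0055) ≈ 4.614 × 0.0798 ≈ 0.368 mg/L.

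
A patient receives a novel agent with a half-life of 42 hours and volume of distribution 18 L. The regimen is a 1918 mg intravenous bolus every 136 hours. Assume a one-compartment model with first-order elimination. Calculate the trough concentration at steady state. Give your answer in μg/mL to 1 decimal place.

τ/t½ = 136/42 ≈ 3.2381, so fraction remaining f = (1/2)^(136/42) ≈ 0.1060.
Accumulation ratio R = 1/(1 − f) ≈ 1/0.8940 ≈ 1.1186.
Each bolus raises the concentration by D/Vd = 1918/18 ≈ 106.556 μg/mL.
Cmax,ss = C₀/(1 − f) ≈ 106.556/0.8940 ≈ 119.190 μg/mL.
One interval later, Cmin,ss = Cmax,ss·e^(−kτ) ≈ 119.190 × 0.1060 ≈ 12.634 μg/mL.

12.6 μg/mL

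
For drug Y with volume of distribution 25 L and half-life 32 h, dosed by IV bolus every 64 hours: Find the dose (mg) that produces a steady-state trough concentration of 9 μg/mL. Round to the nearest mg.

675 mg

τ/t½ = 64/32 ≈ 2, so f = (1/2)^(64/32) ≈ 0.250000.
Cmin,ss = (D/Vd)·f/(1−f), so D = Cmin,ss·Vd·(1−f)/f.
D = 9 × 25 × (1−f)/f ≈ 9 × 25 × 3.00000 ≈ 675.00 mg.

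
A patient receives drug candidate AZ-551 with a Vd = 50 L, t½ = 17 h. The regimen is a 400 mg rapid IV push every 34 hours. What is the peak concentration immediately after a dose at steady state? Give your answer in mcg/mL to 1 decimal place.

τ = 34 h = 2 half-lives, so f = (1/2)^2 = 0.25.
Accumulation ratio R = 1/(1 − f) = 1/0.75 = 4/3.
Single-dose peak C₀ = D/Vd = 400/50 = 8 mcg/mL.
Steady-state peak Cmax,ss = C₀·R = 8 × 4/3 ≈ 10.667 mcg/mL.

10.7 mcg/mL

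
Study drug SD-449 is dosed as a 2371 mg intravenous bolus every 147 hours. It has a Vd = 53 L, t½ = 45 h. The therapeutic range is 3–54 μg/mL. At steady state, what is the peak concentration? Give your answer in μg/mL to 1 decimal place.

Over one 147-h interval, 147/45 ≈ 3.2667 half-lives elapse, leaving f ≈ 0.1039 of each dose.
At steady state, accumulation factor R = 1/(1 − e^(−kτ)) ≈ 1.1159.
Each bolus raises the concentration by D/Vd = 2371/53 ≈ 44.736 μg/mL.
Steady-state peak Cmax,ss = C₀·R ≈ 44.736 × 1.1159 ≈ 49.921 μg/mL.
Peak 49.9 μg/mL vs MTC 54 μg/mL: below toxic threshold.

49.9 μg/mL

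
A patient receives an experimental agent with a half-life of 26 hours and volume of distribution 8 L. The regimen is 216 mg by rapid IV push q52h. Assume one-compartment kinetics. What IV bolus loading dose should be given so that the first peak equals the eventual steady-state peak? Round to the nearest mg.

288 mg

f = (1/2)^(52/26) ≈ 0.250000; accumulation ratio R = 1/(1−f) ≈ 1.33333.
Loading dose to hit Cmax,ss on first dose: D_load = D_maint·R ≈ 216 × 1.33333 ≈ 288.00 mg.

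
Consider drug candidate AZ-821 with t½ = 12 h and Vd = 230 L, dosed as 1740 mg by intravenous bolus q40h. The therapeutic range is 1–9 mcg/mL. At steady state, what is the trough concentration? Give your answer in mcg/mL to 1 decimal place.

0.8 mcg/mL

k = ln2/t½ = ln2/12 ≈ 0.057762 h⁻¹; fraction remaining f = e^(−kτ) = e^(−0.057762×40) ≈ 0.0992.
Accumulation ratio R = 1/(1 − f) ≈ 1/0.9008 ≈ 1.1101.
Each bolus raises the concentration by D/Vd = 1740/230 ≈ 7.565 mcg/mL.
Cmax,ss = C₀/(1 − f) ≈ 7.565/0.9008 ≈ 8.398 mcg/mL.
One interval later, Cmin,ss = Cmax,ss·e^(−kτ) ≈ 8.398 × 0.0992 ≈ 0.833 mcg/mL.
Trough 0.8 mcg/mL vs MEC 1 mcg/mL: subtherapeutic.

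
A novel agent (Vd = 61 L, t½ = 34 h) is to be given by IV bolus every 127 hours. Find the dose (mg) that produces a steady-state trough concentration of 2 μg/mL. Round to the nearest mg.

1503 mg

τ/t½ = 127/34 ≈ 3.7353, so f = (1/2)^(127/34) ≈ 0.075087.
Cmin,ss = (D/Vd)·f/(1−f), so D = Cmin,ss·Vd·(1−f)/f.
D = 2 × 61 × (1−f)/f ≈ 2 × 61 × 12.31788 ≈ 1502.78 mg.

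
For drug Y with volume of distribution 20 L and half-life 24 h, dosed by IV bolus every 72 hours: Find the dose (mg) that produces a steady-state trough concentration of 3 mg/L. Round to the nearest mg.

420 mg

τ/t½ = 72/24 ≈ 3, so f = (1/2)^(72/24) ≈ 0.125000.
Cmin,ss = (D/Vd)·f/(1−f), so D = Cmin,ss·Vd·(1−f)/f.
D = 3 × 20 × (1−f)/f ≈ 3 × 20 × 7.00000 ≈ 420.00 mg.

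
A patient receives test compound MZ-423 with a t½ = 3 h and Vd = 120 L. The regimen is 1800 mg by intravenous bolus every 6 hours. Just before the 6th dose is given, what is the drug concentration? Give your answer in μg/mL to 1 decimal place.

5.0 μg/mL

f = (1/2)^(τ/t½) = (1/2)^(6/3) ≈ 0.2500.
C₀ = D/Vd = 1800/120 ≈ 15.000 μg/mL.
Before the 6th dose, 5 doses have been given. Superposition: Cmin = C₀·(f + f² + … + f^5).
≈ 15.000 × (0.2500 + 0.0625 + 0.0156 + 0.0039 + 0.0010) ≈ 15.000 × 0.3330 ≈ 4.995 μg/mL.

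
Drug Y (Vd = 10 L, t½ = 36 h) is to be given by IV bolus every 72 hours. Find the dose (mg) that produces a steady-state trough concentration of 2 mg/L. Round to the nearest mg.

60 mg

τ/t½ = 72/36 ≈ 2, so f = (1/2)^(72/36) ≈ 0.250000.
Cmin,ss = (D/Vd)·f/(1−f), so D = Cmin,ss·Vd·(1−f)/f.
D = 2 × 10 × (1−f)/f ≈ 2 × 10 × 3.00000 ≈ 60.00 mg.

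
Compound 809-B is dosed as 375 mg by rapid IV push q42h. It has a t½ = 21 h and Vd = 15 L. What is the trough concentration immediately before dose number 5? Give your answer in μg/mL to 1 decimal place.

f = (1/2)^(τ/t½) = (1/2)^(42/21) ≈ 0.2500.
C₀ = D/Vd = 375/15 ≈ 25.000 μg/mL.
Before the 5th dose, 4 doses have been given. Superposition: Cmin = C₀·(f + f² + … + f^4).
≈ 25.000 × (0.2500 + 0.0625 + 0.0156 + 0.0039) ≈ 25.000 × 0.3320 ≈ 8.300 μg/mL.

8.3 μg/mL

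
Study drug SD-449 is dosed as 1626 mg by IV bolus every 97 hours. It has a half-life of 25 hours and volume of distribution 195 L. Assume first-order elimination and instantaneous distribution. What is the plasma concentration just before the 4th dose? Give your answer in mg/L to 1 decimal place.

0.6 mg/L

f = (1/2)^(τ/t½) = (1/2)^(97/25) ≈ 0.0679.
C₀ = D/Vd = 1626/195 ≈ 8.338 mg/L.
Before the 4th dose, 3 doses have been given. Superposition: Cmin = C₀·(f + f² + … + f^3).
≈ 8.338 × (0.0679 + 0.0046 + 0.0003) ≈ 8.338 × 0.0728 ≈ 0.607 mg/L.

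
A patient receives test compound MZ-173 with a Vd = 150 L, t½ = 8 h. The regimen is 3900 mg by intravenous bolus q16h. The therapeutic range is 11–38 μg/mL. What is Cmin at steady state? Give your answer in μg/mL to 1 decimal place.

τ = 16 h = 2 half-lives, so f = (1/2)^2 = 0.25.
Accumulation ratio R = 1/(1 − f) = 1/0.75 = 4/3.
Single-dose peak C₀ = D/Vd = 3900/150 = 26 μg/mL.
Steady-state peak Cmax,ss = C₀·R = 26 × 4/3 ≈ 34.667 μg/mL.
Steady-state trough Cmin,ss = Cmax,ss·f ≈ 34.667 × 0.25 ≈ 8.667 μg/mL.
Trough 8.7 μg/mL vs MEC 11 μg/mL: subtherapeutic.

8.7 μg/mL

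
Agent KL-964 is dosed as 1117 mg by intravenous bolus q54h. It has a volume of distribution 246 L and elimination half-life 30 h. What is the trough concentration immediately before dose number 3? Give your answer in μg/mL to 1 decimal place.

1.7 μg/mL

f = (1/2)^(τ/t½) = (1/2)^(54/30) ≈ 0.2872.
C₀ = D/Vd = 1117/246 ≈ 4.541 μg/mL.
Before the 3rd dose, 2 doses have been given. Superposition: Cmin = C₀·(f + f²).
≈ 4.541 × (0.2872 + 0.0825) ≈ 4.541 × 0.3697 ≈ 1.679 μg/mL.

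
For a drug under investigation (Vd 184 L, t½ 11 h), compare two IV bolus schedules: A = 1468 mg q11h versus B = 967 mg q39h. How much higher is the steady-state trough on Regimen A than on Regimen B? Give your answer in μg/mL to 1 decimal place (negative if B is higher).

Regimen A: f = (1/2)^(11/11) ≈ 0.5000; Cmin,ss = (1468/184)·f/(1−f) ≈ 7.978 μg/mL.
Regimen B: f = (1/2)^(39/11) ≈ 0.0856; Cmin,ss = (967/184)·f/(1−f) ≈ 0.492 μg/mL.
Difference ≈ 7.978 − 0.492 ≈ 7.486 μg/mL.

7.5 μg/mL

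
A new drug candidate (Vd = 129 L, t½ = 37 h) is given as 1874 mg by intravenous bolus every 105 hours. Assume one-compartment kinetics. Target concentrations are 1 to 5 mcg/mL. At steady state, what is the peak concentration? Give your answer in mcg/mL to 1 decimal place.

Over one 105-h interval, 105/37 ≈ 2.8378 half-lives elapse, leaving f ≈ 0.1399 of each dose.
At steady state, accumulation factor R = 1/(1 − e^(−kτ)) ≈ 1.1627.
Each bolus raises the concentration by D/Vd = 1874/129 ≈ 14.527 mcg/mL.
Cmax,ss = C₀/(1 − f) ≈ 14.527/0.8601 ≈ 16.890 mcg/mL.
Peak 16.9 mcg/mL vs MTC 5 mcg/mL: exceeds toxic threshold.

16.9 mcg/mL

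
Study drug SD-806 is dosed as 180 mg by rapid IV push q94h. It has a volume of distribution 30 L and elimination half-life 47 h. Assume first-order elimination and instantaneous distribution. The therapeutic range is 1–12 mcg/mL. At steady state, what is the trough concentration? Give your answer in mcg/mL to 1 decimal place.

The dosing interval is 2 half-lives, so f = 2^(−2) = 0.25.
Accumulation ratio R = 1/(1 − f) = 1/0.75 = 4/3.
Single-dose peak C₀ = D/Vd = 180/30 = 6 mcg/mL.
Steady-state peak Cmax,ss = C₀·R = 6 × 4/3 ≈ 8.000 mcg/mL.
Steady-state trough Cmin,ss = Cmax,ss·f ≈ 8.000 × 0.25 ≈ 2.000 mcg/mL.
Trough 2.0 mcg/mL vs MEC 1 mcg/mL: adequate.

2.0 mcg/mL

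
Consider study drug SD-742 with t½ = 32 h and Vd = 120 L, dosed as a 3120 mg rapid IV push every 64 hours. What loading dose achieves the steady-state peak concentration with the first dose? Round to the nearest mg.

4160 mg

f = (1/2)^(64/32) ≈ 0.250000; accumulation ratio R = 1/(1−f) ≈ 1.33333.
Loading dose to hit Cmax,ss on first dose: D_load = D_maint·R ≈ 3120 × 1.33333 ≈ 4159.99 mg.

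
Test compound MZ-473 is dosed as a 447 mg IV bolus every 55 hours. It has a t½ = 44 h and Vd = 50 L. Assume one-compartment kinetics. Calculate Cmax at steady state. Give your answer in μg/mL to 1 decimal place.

15.4 μg/mL

Over one 55-h interval, 55/44 ≈ 1.25 half-lives elapse, leaving f ≈ 0.4204 of each dose.
Accumulation ratio R = 1/(1 − f) ≈ 1/0.5796 ≈ 1.7253.
Single-dose peak C₀ = D/Vd = 447/50 ≈ 8.940 μg/mL.
Cmax,ss = C₀/(1 − f) ≈ 8.940/0.5796 ≈ 15.424 μg/mL.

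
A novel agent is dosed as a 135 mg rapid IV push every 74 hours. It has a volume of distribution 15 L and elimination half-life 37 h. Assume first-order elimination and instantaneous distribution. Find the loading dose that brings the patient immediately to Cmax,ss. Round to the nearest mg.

180 mg

f = (1/2)^(74/37) ≈ 0.250000; accumulation ratio R = 1/(1−f) ≈ 1.33333.
Loading dose to hit Cmax,ss on first dose: D_load = D_maint·R ≈ 135 × 1.33333 ≈ 180.00 mg.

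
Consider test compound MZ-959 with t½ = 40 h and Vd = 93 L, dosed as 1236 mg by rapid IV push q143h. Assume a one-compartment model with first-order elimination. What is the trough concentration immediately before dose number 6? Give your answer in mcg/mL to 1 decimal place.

f = (1/2)^(τ/t½) = (1/2)^(143/40) ≈ 0.0839.
C₀ = D/Vd = 1236/93 ≈ 13.290 mcg/mL.
Before the 6th dose, 5 doses have been given. Superposition: Cmin = C₀·(f + f² + … + f^5).
≈ 13.290 × (0.0839 + 0.0070 + 0.0006 + 0.0000 + 0.0000) ≈ 13.290 × 0.0915 ≈ 1.216 mcg/mL.

1.2 mcg/mL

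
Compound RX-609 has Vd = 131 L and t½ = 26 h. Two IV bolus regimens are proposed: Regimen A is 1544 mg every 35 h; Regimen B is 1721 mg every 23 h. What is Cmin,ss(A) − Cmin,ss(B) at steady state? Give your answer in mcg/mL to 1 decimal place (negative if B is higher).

Regimen A: f = (1/2)^(35/26) ≈ 0.3933; Cmin,ss = (1544/131)·f/(1−f) ≈ 7.641 mcg/mL.
Regimen B: f = (1/2)^(23/26) ≈ 0.5416; Cmin,ss = (1721/131)·f/(1−f) ≈ 15.522 mcg/mL.
Difference ≈ 7.641 − 15.522 ≈ -7.881 mcg/mL.

-7.9 mcg/mL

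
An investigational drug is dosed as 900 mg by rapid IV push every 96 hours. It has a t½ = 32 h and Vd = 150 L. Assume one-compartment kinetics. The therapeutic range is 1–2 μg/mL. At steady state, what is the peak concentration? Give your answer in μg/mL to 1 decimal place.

τ = 96 h = 3 half-lives, so f = (1/2)^3 = 0.125.
At steady state, R = 1/(1 − 0.125) = 8/7.
Single-dose peak C₀ = D/Vd = 900/150 = 6 μg/mL.
Steady-state peak Cmax,ss = C₀·R = 6 × 8/7 ≈ 6.857 μg/mL.
Peak 6.9 μg/mL vs MTC 2 μg/mL: exceeds toxic threshold.

6.9 μg/mL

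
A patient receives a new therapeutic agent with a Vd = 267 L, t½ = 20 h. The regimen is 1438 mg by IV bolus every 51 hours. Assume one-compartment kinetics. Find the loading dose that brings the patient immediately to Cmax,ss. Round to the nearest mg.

1734 mg

f = (1/2)^(51/20) ≈ 0.170755; accumulation ratio R = 1/(1−f) ≈ 1.20592.
Loading dose to hit Cmax,ss on first dose: D_load = D_maint·R ≈ 1438 × 1.20592 ≈ 1734.11 mg.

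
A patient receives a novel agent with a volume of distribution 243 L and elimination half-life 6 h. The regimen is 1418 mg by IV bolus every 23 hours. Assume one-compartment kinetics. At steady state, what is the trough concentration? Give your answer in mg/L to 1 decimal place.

Over one 23-h interval, 23/6 ≈ 3.8333 half-lives elapse, leaving f ≈ 0.0702 of each dose.
Accumulation ratio R = 1/(1 − f) ≈ 1/0.9298 ≈ 1.0755.
Each bolus raises the concentration by D/Vd = 1418/243 ≈ 5.835 mg/L.
Cmax,ss = C₀/(1 − f) ≈ 5.835/0.9298 ≈ 6.276 mg/L.
One interval later, Cmin,ss = Cmax,ss·e^(−kτ) ≈ 6.276 × 0.0702 ≈ 0.441 mg/L.

0.4 mg/L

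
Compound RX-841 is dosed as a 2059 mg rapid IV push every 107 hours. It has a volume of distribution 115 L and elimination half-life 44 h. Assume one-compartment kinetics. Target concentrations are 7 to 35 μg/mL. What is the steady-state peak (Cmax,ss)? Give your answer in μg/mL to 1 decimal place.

22.0 μg/mL

k = ln2/t½ = ln2/44 ≈ 0.015753 h⁻¹; fraction remaining f = e^(−kτ) = e^(−0.015753×107) ≈ 0.1853.
At steady state, accumulation factor R = 1/(1 − e^(−kτ)) ≈ 1.2274.
Each bolus raises the concentration by D/Vd = 2059/115 ≈ 17.904 μg/mL.
Steady-state peak Cmax,ss = C₀·R ≈ 17.904 × 1.2274 ≈ 21.975 μg/mL.
Peak 22.0 μg/mL vs MTC 35 μg/mL: below toxic threshold.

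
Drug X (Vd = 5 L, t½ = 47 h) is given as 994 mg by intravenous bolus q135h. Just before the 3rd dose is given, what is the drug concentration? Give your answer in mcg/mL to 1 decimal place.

30.9 mcg/mL

f = (1/2)^(τ/t½) = (1/2)^(135/47) ≈ 0.1366.
C₀ = D/Vd = 994/5 ≈ 198.800 mcg/mL.
Before the 3rd dose, 2 doses have been given. Superposition: Cmin = C₀·(f + f²).
≈ 198.800 × (0.1366 + 0.0187) ≈ 198.800 × 0.1553 ≈ 30.874 mcg/mL.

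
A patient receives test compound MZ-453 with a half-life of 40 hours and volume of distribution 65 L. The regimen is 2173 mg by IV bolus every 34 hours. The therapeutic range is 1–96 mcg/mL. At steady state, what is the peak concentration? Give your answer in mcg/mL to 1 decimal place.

75.1 mcg/mL

Over one 34-h interval, 34/40 ≈ 0.85 half-lives elapse, leaving f ≈ 0.5548 of each dose.
At steady state, accumulation factor R = 1/(1 − e^(−kτ)) ≈ 2.2462.
Each bolus raises the concentration by D/Vd = 2173/65 ≈ 33.431 mcg/mL.
Steady-state peak Cmax,ss = C₀·R ≈ 33.431 × 2.2462 ≈ 75.093 mcg/mL.
Peak 75.1 mcg/mL vs MTC 96 mcg/mL: below toxic threshold.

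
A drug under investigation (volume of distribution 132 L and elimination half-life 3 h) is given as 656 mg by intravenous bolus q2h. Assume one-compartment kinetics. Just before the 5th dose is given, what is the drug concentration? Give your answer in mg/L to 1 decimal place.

f = (1/2)^(τ/t½) = (1/2)^(2/3) ≈ 0.6300.
C₀ = D/Vd = 656/132 ≈ 4.970 mg/L.
Before the 5th dose, 4 doses have been given. Superposition: Cmin = C₀·(f + f² + … + f^4).
≈ 4.970 × (0.6300 + 0.3969 + 0.2500 + 0.1575) ≈ 4.970 × 1.4344 ≈ 7.129 mg/L.

7.1 mg/L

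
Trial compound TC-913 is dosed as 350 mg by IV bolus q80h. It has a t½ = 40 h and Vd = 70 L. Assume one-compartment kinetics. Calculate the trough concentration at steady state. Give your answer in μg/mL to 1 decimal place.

1.7 μg/mL

τ = 80 h = 2 half-lives, so f = (1/2)^2 = 0.25.
Accumulation ratio R = 1/(1 − f) = 1/0.75 = 4/3.
Single-dose peak C₀ = D/Vd = 350/70 = 5 μg/mL.
Steady-state peak Cmax,ss = C₀·R = 5 × 4/3 ≈ 6.667 μg/mL.
Steady-state trough Cmin,ss = Cmax,ss·f ≈ 6.667 × 0.25 ≈ 1.667 μg/mL.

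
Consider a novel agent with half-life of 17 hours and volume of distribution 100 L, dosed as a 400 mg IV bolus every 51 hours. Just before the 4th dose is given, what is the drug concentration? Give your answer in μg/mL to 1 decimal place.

0.6 μg/mL

f = (1/2)^(τ/t½) = (1/2)^(51/17) ≈ 0.1250.
C₀ = D/Vd = 400/100 ≈ 4.000 μg/mL.
Before the 4th dose, 3 doses have been given. Superposition: Cmin = C₀·(f + f² + … + f^3).
≈ 4.000 × (0.1250 + 0.0156 + 0.0020) ≈ 4.000 × 0.1426 ≈ 0.570 μg/mL.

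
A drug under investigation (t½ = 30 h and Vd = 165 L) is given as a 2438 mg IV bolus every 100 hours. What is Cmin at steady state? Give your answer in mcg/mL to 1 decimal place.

Over one 100-h interval, 100/30 ≈ 3.3333 half-lives elapse, leaving f ≈ 0.0992 of each dose.
Accumulation ratio R = 1/(1 − f) ≈ 1/0.9008 ≈ 1.1101.
Each bolus raises the concentration by D/Vd = 2438/165 ≈ 14.776 mcg/mL.
Steady-state peak Cmax,ss = C₀·R ≈ 14.776 × 1.1101 ≈ 16.403 mcg/mL.
Steady-state trough Cmin,ss = Cmax,ss·f ≈ 16.403 × 0.0992 ≈ 1.627 mcg/mL.

1.6 mcg/mL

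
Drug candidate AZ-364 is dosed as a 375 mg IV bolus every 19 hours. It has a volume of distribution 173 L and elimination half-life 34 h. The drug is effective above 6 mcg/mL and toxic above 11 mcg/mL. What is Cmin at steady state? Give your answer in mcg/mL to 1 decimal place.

4.6 mcg/mL

Over one 19-h interval, 19/34 ≈ 0.55882 half-lives elapse, leaving f ≈ 0.6789 of each dose.
At steady state, accumulation factor R = 1/(1 − e^(−kτ)) ≈ 3.1143.
Single-dose peak C₀ = D/Vd = 375/173 ≈ 2.168 mcg/mL.
Cmax,ss = C₀/(1 − f) ≈ 2.168/0.3211 ≈ 6.752 mcg/mL.
One interval later, Cmin,ss = Cmax,ss·e^(−kτ) ≈ 6.752 × 0.6789 ≈ 4.584 mcg/mL.
Trough 4.6 mcg/mL vs MEC 6 mcg/mL: subtherapeutic.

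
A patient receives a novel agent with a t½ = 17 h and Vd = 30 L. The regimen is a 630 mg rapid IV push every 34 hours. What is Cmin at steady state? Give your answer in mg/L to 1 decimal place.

τ = 34 h = 2 half-lives, so f = (1/2)^2 = 0.25.
Accumulation ratio R = 1/(1 − f) = 1/0.75 = 4/3.
Single-dose peak C₀ = D/Vd = 630/30 = 21 mg/L.
Steady-state peak Cmax,ss = C₀·R = 21 × 4/3 ≈ 28.000 mg/L.
Steady-state trough Cmin,ss = Cmax,ss·f ≈ 28.000 × 0.25 ≈ 7.000 mg/L.

7.0 mg/L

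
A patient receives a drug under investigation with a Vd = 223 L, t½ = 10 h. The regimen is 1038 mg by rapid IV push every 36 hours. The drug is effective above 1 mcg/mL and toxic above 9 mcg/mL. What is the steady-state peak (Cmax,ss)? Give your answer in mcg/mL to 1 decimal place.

k = ln2/t½ = ln2/10 ≈ 0.069315 h⁻¹; fraction remaining f = e^(−kτ) = e^(−0.069315×36) ≈ 0.0825.
At steady state, accumulation factor R = 1/(1 − e^(−kτ)) ≈ 1.0899.
Each bolus raises the concentration by D/Vd = 1038/223 ≈ 4.655 mcg/mL.
Steady-state peak Cmax,ss = C₀·R ≈ 4.655 × 1.0899 ≈ 5.073 mcg/mL.
Peak 5.1 mcg/mL vs MTC 9 mcg/mL: below toxic threshold.

5.1 mcg/mL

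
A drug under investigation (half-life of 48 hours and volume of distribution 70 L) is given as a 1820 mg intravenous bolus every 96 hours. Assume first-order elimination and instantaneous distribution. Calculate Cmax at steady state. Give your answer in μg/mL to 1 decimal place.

The dosing interval is 2 half-lives, so f = 2^(−2) = 0.25.
Accumulation ratio R = 1/(1 − f) = 1/0.75 = 4/3.
Single-dose peak C₀ = D/Vd = 1820/70 = 26 μg/mL.
Steady-state peak Cmax,ss = C₀·R = 26 × 4/3 ≈ 34.667 μg/mL.

34.7 μg/mL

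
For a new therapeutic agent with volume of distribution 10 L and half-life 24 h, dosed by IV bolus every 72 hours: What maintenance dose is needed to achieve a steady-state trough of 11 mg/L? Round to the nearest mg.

τ/t½ = 72/24 ≈ 3, so f = (1/2)^(72/24) ≈ 0.125000.
Cmin,ss = (D/Vd)·f/(1−f), so D = Cmin,ss·Vd·(1−f)/f.
D = 11 × 10 × (1−f)/f ≈ 11 × 10 × 7.00000 ≈ 770.00 mg.

770 mg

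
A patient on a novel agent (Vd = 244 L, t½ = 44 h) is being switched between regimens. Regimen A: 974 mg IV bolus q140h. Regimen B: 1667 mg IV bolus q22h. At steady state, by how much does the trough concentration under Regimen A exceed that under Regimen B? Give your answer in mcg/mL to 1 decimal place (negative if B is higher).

Regimen A: f = (1/2)^(140/44) ≈ 0.1102; Cmin,ss = (974/244)·f/(1−f) ≈ 0.494 mcg/mL.
Regimen B: f = (1/2)^(22/44) ≈ 0.7071; Cmin,ss = (1667/244)·f/(1−f) ≈ 16.493 mcg/mL.
Difference ≈ 0.494 − 16.493 ≈ -15.999 mcg/mL.

-16.0 mcg/mL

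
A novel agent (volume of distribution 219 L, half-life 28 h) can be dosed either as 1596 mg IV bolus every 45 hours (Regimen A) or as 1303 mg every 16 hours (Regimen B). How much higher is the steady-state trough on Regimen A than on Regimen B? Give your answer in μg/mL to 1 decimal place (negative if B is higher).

Regimen A: f = (1/2)^(45/28) ≈ 0.3282; Cmin,ss = (1596/219)·f/(1−f) ≈ 3.560 μg/mL.
Regimen B: f = (1/2)^(16/28) ≈ 0.6730; Cmin,ss = (1303/219)·f/(1−f) ≈ 12.245 μg/mL.
Difference ≈ 3.560 − 12.245 ≈ -8.685 μg/mL.

-8.7 μg/mL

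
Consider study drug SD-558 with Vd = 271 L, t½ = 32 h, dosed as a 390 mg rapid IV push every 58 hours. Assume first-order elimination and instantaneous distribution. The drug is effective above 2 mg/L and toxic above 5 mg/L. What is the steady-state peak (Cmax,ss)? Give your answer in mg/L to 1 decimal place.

Over one 58-h interval, 58/32 ≈ 1.8125 half-lives elapse, leaving f ≈ 0.2847 of each dose.
Accumulation ratio R = 1/(1 − f) ≈ 1/0.7153 ≈ 1.3980.
Single-dose peak C₀ = D/Vd = 390/271 ≈ 1.439 mg/L.
Steady-state peak Cmax,ss = C₀·R ≈ 1.439 × 1.3980 ≈ 2.012 mg/L.
Peak 2.0 mg/L vs MTC 5 mg/L: below toxic threshold.

2.0 mg/L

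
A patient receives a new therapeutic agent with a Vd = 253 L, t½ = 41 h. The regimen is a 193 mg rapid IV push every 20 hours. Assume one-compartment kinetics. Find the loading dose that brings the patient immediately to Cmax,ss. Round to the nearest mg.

f = (1/2)^(20/41) ≈ 0.713109; accumulation ratio R = 1/(1−f) ≈ 3.48564.
Loading dose to hit Cmax,ss on first dose: D_load = D_maint·R ≈ 193 × 3.48564 ≈ 672.73 mg.

673 mg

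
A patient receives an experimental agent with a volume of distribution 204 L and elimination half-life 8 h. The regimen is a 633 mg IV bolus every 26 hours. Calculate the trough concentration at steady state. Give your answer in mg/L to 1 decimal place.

0.4 mg/L

k = ln2/t½ = ln2/8 ≈ 0.086643 h⁻¹; fraction remaining f = e^(−kτ) = e^(−0.086643×26) ≈ 0.1051.
Accumulation ratio R = 1/(1 − f) ≈ 1/0.8949 ≈ 1.1174.
Each bolus raises the concentration by D/Vd = 633/204 ≈ 3.103 mg/L.
Cmax,ss = C₀/(1 − f) ≈ 3.103/0.8949 ≈ 3.467 mg/L.
Steady-state trough Cmin,ss = Cmax,ss·f ≈ 3.467 × 0.1051 ≈ 0.364 mg/L.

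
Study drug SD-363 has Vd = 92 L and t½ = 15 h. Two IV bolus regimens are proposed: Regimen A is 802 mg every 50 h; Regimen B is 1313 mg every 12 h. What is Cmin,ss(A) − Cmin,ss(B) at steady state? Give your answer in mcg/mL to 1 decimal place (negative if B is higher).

-18.3 mcg/mL

Regimen A: f = (1/2)^(50/15) ≈ 0.0992; Cmin,ss = (802/92)·f/(1−f) ≈ 0.960 mcg/mL.
Regimen B: f = (1/2)^(12/15) ≈ 0.5743; Cmin,ss = (1313/92)·f/(1−f) ≈ 19.254 mcg/mL.
Difference ≈ 0.960 − 19.254 ≈ -18.294 mcg/mL.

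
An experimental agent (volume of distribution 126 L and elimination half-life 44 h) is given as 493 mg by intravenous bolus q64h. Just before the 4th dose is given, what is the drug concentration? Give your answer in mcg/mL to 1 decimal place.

f = (1/2)^(τ/t½) = (1/2)^(64/44) ≈ 0.3649.
C₀ = D/Vd = 493/126 ≈ 3.913 mcg/mL.
Before the 4th dose, 3 doses have been given. Superposition: Cmin = C₀·(f + f² + … + f^3).
≈ 3.913 × (0.3649 + 0.1332 + 0.0486) ≈ 3.913 × 0.5467 ≈ 2.139 mcg/mL.

2.1 mcg/mL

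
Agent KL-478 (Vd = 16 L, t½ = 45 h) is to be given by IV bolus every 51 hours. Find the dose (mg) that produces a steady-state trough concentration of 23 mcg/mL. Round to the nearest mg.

439 mg

τ/t½ = 51/45 ≈ 1.1333, so f = (1/2)^(51/45) ≈ 0.455861.
Cmin,ss = (D/Vd)·f/(1−f), so D = Cmin,ss·Vd·(1−f)/f.
D = 23 × 16 × (1−f)/f ≈ 23 × 16 × 1.19365 ≈ 439.26 mg.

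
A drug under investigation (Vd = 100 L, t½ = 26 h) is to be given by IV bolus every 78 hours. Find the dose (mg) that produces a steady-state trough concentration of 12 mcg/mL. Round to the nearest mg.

τ/t½ = 78/26 ≈ 3, so f = (1/2)^(78/26) ≈ 0.125000.
Cmin,ss = (D/Vd)·f/(1−f), so D = Cmin,ss·Vd·(1−f)/f.
D = 12 × 100 × (1−f)/f ≈ 12 × 100 × 7.00000 ≈ 8400.00 mg.

8400 mg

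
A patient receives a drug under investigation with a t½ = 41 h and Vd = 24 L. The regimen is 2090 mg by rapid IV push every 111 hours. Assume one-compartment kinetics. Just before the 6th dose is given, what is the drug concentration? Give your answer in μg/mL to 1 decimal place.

15.7 μg/mL

f = (1/2)^(τ/t½) = (1/2)^(111/41) ≈ 0.1531.
C₀ = D/Vd = 2090/24 ≈ 87.083 μg/mL.
Before the 6th dose, 5 doses have been given. Superposition: Cmin = C₀·(f + f² + … + f^5).
≈ 87.083 × (0.1531 + 0.0234 + 0.0036 + 0.0005 + 0.0001) ≈ 87.083 × 0.1807 ≈ 15.736 μg/mL.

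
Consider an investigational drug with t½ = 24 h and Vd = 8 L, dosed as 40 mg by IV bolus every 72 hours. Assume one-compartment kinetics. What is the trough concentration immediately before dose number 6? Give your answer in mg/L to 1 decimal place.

f = (1/2)^(τ/t½) = (1/2)^(72/24) ≈ 0.1250.
C₀ = D/Vd = 40/8 ≈ 5.000 mg/L.
Before the 6th dose, 5 doses have been given. Superposition: Cmin = C₀·(f + f² + … + f^5).
≈ 5.000 × (0.1250 + 0.0156 + 0.0020 + 0.0002 + 0.0000) ≈ 5.000 × 0.1428 ≈ 0.714 mg/L.

0.7 mg/L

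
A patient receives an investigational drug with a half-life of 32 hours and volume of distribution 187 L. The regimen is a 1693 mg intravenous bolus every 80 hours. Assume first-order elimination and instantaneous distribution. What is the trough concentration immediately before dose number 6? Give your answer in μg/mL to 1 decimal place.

1.9 μg/mL

f = (1/2)^(τ/t½) = (1/2)^(80/32) ≈ 0.1768.
C₀ = D/Vd = 1693/187 ≈ 9.053 μg/mL.
Before the 6th dose, 5 doses have been given. Superposition: Cmin = C₀·(f + f² + … + f^5).
≈ 9.053 × (0.1768 + 0.0313 + 0.0055 + 0.0010 + 0.0002) ≈ 9.053 × 0.2148 ≈ 1.945 μg/mL.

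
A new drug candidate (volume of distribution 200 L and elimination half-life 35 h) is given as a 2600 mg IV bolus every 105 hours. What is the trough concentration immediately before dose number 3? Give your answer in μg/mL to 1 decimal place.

1.8 μg/mL

f = (1/2)^(τ/t½) = (1/2)^(105/35) ≈ 0.1250.
C₀ = D/Vd = 2600/200 ≈ 13.000 μg/mL.
Before the 3rd dose, 2 doses have been given. Superposition: Cmin = C₀·(f + f²).
≈ 13.000 × (0.1250 + 0.0156) ≈ 13.000 × 0.1406 ≈ 1.828 μg/mL.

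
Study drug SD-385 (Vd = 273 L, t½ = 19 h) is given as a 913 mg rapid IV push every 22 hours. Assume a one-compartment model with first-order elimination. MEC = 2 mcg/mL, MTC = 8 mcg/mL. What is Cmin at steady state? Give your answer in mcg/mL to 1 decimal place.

τ/t½ = 22/19 ≈ 1.1579, so fraction remaining f = (1/2)^(22/19) ≈ 0.4482.
Each bolus raises the concentration by D/Vd = 913/273 ≈ 3.344 mcg/mL.
Steady-state trough Cmin,ss = C₀·f/(1−f) ≈ 3.344 × 0.4482/0.5518 ≈ 2.716 mcg/mL.
Trough 2.7 mcg/mL vs MEC 2 mcg/mL: adequate.

2.7 mcg/mL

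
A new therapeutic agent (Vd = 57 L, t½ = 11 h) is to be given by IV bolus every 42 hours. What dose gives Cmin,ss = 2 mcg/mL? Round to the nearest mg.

τ/t½ = 42/11 ≈ 3.8182, so f = (1/2)^(42/11) ≈ 0.070895.
Cmin,ss = (D/Vd)·f/(1−f), so D = Cmin,ss·Vd·(1−f)/f.
D = 2 × 57 × (1−f)/f ≈ 2 × 57 × 13.10537 ≈ 1494.01 mg.

1494 mg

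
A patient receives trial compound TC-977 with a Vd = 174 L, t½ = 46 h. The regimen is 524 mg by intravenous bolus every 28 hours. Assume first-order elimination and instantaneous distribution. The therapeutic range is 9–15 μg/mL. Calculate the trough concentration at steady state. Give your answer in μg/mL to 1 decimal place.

τ/t½ = 28/46 ≈ 0.6087, so fraction remaining f = (1/2)^(28/46) ≈ 0.6558.
Accumulation ratio R = 1/(1 − f) ≈ 1/0.3442 ≈ 2.9053.
Each bolus raises the concentration by D/Vd = 524/174 ≈ 3.011 μg/mL.
Steady-state peak Cmax,ss = C₀·R ≈ 3.011 × 2.9053 ≈ 8.748 μg/mL.
Steady-state trough Cmin,ss = Cmax,ss·f ≈ 8.748 × 0.6558 ≈ 5.737 μg/mL.
Trough 5.7 μg/mL vs MEC 9 μg/mL: subtherapeutic.

5.7 μg/mL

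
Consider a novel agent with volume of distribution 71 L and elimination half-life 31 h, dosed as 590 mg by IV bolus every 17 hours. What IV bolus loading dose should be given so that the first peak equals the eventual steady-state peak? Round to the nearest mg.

f = (1/2)^(17/31) ≈ 0.683784; accumulation ratio R = 1/(1−f) ≈ 3.16240.
Loading dose to hit Cmax,ss on first dose: D_load = D_maint·R ≈ 590 × 3.16240 ≈ 1865.82 mg.

1866 mg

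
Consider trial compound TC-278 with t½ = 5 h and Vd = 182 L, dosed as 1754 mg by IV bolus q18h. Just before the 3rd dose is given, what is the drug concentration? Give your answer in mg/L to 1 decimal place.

0.9 mg/L

f = (1/2)^(τ/t½) = (1/2)^(18/5) ≈ 0.0825.
C₀ = D/Vd = 1754/182 ≈ 9.637 mg/L.
Before the 3rd dose, 2 doses have been given. Superposition: Cmin = C₀·(f + f²).
≈ 9.637 × (0.0825 + 0.0068) ≈ 9.637 × 0.0893 ≈ 0.861 mg/L.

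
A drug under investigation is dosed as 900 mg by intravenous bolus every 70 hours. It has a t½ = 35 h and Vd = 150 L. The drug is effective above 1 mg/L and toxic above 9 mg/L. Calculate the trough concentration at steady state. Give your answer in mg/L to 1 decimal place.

2.0 mg/L

τ = 70 h = 2 half-lives, so f = (1/2)^2 = 0.25.
At steady state, R = 1/(1 − 0.25) = 4/3.
Single-dose peak C₀ = D/Vd = 900/150 = 6 mg/L.
Steady-state peak Cmax,ss = C₀·R = 6 × 4/3 ≈ 8.000 mg/L.
Steady-state trough Cmin,ss = Cmax,ss·f ≈ 8.000 × 0.25 ≈ 2.000 mg/L.
Trough 2.0 mg/L vs MEC 1 mg/L: adequate.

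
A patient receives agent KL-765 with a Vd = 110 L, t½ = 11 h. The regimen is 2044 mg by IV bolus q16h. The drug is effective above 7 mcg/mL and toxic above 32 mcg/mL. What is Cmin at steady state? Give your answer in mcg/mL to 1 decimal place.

k = ln2/t½ = ln2/11 ≈ 0.063013 h⁻¹; fraction remaining f = e^(−kτ) = e^(−0.063013×16) ≈ 0.3649.
Each bolus raises the concentration by D/Vd = 2044/110 ≈ 18.582 mcg/mL.
Steady-state trough Cmin,ss = C₀·f/(1−f) ≈ 18.582 × 0.3649/0.6351 ≈ 10.676 mcg/mL.
Trough 10.7 mcg/mL vs MEC 7 mcg/mL: adequate.

10.7 mcg/mL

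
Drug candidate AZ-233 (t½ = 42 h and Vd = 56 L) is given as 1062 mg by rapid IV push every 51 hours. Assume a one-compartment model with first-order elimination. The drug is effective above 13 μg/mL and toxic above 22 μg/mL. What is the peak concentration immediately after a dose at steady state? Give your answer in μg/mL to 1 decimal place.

k = ln2/t½ = ln2/42 ≈ 0.016504 h⁻¹; fraction remaining f = e^(−kτ) = e^(−0.016504×51) ≈ 0.4310.
At steady state, accumulation factor R = 1/(1 − e^(−kτ)) ≈ 1.7575.
Single-dose peak C₀ = D/Vd = 1062/56 ≈ 18.964 μg/mL.
Cmax,ss = C₀/(1 − f) ≈ 18.964/0.5690 ≈ 33.329 μg/mL.
Peak 33.3 μg/mL vs MTC 22 μg/mL: exceeds toxic threshold.

33.3 μg/mL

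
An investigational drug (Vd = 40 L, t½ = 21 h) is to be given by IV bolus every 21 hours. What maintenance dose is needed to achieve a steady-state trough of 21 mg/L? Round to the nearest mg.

τ/t½ = 21/21 ≈ 1, so f = (1/2)^(21/21) ≈ 0.500000.
Cmin,ss = (D/Vd)·f/(1−f), so D = Cmin,ss·Vd·(1−f)/f.
D = 21 × 40 × (1−f)/f ≈ 21 × 40 × 1.00000 ≈ 840.00 mg.

840 mg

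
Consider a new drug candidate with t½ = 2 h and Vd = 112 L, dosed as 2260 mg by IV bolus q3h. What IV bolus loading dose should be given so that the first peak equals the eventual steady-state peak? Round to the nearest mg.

3496 mg

f = (1/2)^(3/2) ≈ 0.353553; accumulation ratio R = 1/(1−f) ≈ 1.54692.
Loading dose to hit Cmax,ss on first dose: D_load = D_maint·R ≈ 2260 × 1.54692 ≈ 3496.04 mg.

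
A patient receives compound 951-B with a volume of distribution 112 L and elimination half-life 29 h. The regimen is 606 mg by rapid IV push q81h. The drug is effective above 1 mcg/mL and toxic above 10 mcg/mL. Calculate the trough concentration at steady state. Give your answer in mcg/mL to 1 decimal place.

0.9 mcg/mL

k = ln2/t½ = ln2/29 ≈ 0.023902 h⁻¹; fraction remaining f = e^(−kτ) = e^(−0.023902×81) ≈ 0.1443.
At steady state, accumulation factor R = 1/(1 − e^(−kτ)) ≈ 1.1686.
Single-dose peak C₀ = D/Vd = 606/112 ≈ 5.411 mcg/mL.
Steady-state peak Cmax,ss = C₀·R ≈ 5.411 × 1.1686 ≈ 6.323 mcg/mL.
One interval later, Cmin,ss = Cmax,ss·e^(−kτ) ≈ 6.323 × 0.1443 ≈ 0.912 mcg/mL.
Trough 0.9 mcg/mL vs MEC 1 mcg/mL: subtherapeutic.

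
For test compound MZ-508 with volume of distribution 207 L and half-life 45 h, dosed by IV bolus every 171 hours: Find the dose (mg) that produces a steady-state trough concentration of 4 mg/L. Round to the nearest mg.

τ/t½ = 171/45 ≈ 3.8, so f = (1/2)^(171/45) ≈ 0.071794.
Cmin,ss = (D/Vd)·f/(1−f), so D = Cmin,ss·Vd·(1−f)/f.
D = 4 × 207 × (1−f)/f ≈ 4 × 207 × 12.92874 ≈ 10705.00 mg.

10705 mg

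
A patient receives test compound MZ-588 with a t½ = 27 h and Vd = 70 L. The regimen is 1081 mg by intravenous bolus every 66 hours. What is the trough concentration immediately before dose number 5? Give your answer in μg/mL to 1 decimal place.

f = (1/2)^(τ/t½) = (1/2)^(66/27) ≈ 0.1837.
C₀ = D/Vd = 1081/70 ≈ 15.443 μg/mL.
Before the 5th dose, 4 doses have been given. Superposition: Cmin = C₀·(f + f² + … + f^4).
≈ 15.443 × (0.1837 + 0.0337 + 0.0062 + 0.0011) ≈ 15.443 × 0.2247 ≈ 3.470 μg/mL.

3.5 μg/mL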